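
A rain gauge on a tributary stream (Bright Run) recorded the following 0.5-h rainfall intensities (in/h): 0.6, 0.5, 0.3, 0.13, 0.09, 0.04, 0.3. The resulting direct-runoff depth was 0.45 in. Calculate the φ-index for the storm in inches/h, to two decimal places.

φ ≈ 0.20 in/h

Only the 4 blocks with intensity above φ contribute runoff: 0.6, 0.5, 0.3, 0.3 in/h.
Σ(I−φ)·Δt = d  ⇒  (0.6+0.5+0.3+0.3 − 4φ)·0.5 = 0.45
φ = (1.700 − 0.45/0.5) / 4 = 0.20 in/h.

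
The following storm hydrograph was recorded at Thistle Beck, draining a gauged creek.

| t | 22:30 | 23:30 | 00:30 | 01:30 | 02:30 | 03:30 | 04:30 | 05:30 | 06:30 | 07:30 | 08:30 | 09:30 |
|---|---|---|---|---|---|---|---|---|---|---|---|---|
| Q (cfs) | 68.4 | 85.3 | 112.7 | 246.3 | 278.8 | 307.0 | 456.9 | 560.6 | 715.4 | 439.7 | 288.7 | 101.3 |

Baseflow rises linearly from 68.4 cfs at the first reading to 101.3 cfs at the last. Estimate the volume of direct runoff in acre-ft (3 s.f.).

Direct-runoff ordinates (Q − Q_b): 0.00, 13.91, 38.32, 168.93, 198.44, 223.65, 370.55, 471.26, 623.07, 344.38, 190.39, 0.00 cfs.
ΣQ_DR = 2643 cfs.
With Δt = 1 h = 3600 s, V = ΣQ_DR · Δt = 2643 × 3600 = 9.51 × 10^6 ft³ = 218 acre-ft.

V ≈ 218 acre-ft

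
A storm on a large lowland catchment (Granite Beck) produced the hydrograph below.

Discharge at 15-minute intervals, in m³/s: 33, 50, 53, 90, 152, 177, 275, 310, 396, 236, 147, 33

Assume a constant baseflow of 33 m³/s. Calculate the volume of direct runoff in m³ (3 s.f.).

V ≈ 1.40 × 10^6 m³

Direct-runoff ordinates (Q − Q_b): 0.0, 17.0, 20.0, 57.0, 119.0, 144.0, 242.0, 277.0, 363.0, 203.0, 114.0, 0.0 m³/s.
ΣQ_DR = 1556 m³/s.
With Δt = 0.25 h = 900 s, V = ΣQ_DR · Δt = 1556 × 900 = 1.40 × 10^6 m³.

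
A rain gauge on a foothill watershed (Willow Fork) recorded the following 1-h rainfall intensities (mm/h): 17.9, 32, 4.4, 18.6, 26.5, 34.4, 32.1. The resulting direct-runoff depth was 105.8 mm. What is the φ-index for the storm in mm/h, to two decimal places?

Only the 6 blocks with intensity above φ contribute runoff: 17.9, 32, 18.6, 26.5, 34.4, 32.1 mm/h.
Σ(I−φ)·Δt = d  ⇒  (17.9+32+18.6+26.5+34.4+32.1 − 6φ)·1 = 105.8
φ = (161.5 − 105.8/1) / 6 = 9.28 mm/h.

φ ≈ 9.28 mm/h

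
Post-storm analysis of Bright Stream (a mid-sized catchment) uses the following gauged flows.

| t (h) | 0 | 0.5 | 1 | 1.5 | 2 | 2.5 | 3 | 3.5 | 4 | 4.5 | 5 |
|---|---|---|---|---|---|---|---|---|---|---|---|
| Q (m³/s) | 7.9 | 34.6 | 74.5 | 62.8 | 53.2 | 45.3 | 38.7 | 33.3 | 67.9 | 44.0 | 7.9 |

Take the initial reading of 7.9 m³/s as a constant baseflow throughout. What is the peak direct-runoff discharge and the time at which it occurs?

Subtracting baseflow gives direct-runoff ordinates: 0.0, 26.7, 66.6, 54.9, 45.3, 37.4, 30.8, 25.4, 60.0, 36.1, 0.0 m³/s.
The maximum is 66.6 m³/s, occurring at the reading for t = 1 h.

Q_p = 66.6 m³/s at t = 1 h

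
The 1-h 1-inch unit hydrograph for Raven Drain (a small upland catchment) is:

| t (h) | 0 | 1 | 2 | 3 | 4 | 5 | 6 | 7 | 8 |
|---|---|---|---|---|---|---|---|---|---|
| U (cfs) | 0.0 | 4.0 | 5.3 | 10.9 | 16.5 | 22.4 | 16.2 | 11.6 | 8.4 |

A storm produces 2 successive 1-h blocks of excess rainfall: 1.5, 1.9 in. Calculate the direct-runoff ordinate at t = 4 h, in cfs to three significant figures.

By discrete convolution, Q_j = Σ (P_i / 1 in) · U_{j−i}.
At t = 4 h (j=4): Q = (1.5/1)·16.5 + (1.9/1)·10.9 = 45.5 cfs.

Q ≈ 45.5 cfs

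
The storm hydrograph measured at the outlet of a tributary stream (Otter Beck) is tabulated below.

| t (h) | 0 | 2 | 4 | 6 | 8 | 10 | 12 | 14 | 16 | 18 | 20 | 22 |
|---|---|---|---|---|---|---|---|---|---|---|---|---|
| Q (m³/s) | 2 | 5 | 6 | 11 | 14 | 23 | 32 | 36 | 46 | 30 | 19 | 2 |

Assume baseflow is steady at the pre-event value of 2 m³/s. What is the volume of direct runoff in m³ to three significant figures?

Direct-runoff ordinates (Q − Q_b): 0.0, 3.0, 4.0, 9.0, 12.0, 21.0, 30.0, 34.0, 44.0, 28.0, 17.0, 0.0 m³/s.
ΣQ_DR = 202.0 m³/s.
With Δt = 2 h = 7200 s, V = ΣQ_DR · Δt = 202.0 × 7200 = 1.45 × 10^6 m³.

V ≈ 1.45 × 10^6 m³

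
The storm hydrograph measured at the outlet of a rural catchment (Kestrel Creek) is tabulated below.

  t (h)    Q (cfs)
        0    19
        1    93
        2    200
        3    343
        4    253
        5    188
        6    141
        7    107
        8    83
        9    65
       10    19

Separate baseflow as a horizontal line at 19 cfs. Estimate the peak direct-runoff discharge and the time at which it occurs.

Subtracting baseflow gives direct-runoff ordinates: 0.0, 74.0, 181.0, 324.0, 234.0, 169.0, 122.0, 88.0, 64.0, 46.0, 0.0 cfs.
The maximum is 324.0 cfs, occurring at the reading for t = 3 h.

Q_p = 324.0 cfs at t = 3 h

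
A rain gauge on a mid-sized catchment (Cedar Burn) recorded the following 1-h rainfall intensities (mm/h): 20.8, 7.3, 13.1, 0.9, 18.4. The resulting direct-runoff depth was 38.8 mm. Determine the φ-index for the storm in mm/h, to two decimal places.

Only the 4 blocks with intensity above φ contribute runoff: 20.8, 7.3, 13.1, 18.4 mm/h.
Σ(I−φ)·Δt = d  ⇒  (20.8+7.3+13.1+18.4 − 4φ)·1 = 38.8
φ = (59.60 − 38.8/1) / 4 = 5.20 mm/h.

φ ≈ 5.20 mm/h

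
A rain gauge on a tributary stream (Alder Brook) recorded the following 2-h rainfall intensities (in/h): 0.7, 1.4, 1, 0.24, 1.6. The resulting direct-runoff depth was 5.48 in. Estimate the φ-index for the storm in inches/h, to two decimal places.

Only the 4 blocks with intensity above φ contribute runoff: 0.7, 1.4, 1, 1.6 in/h.
Σ(I−φ)·Δt = d  ⇒  (0.7+1.4+1+1.6 − 4φ)·2 = 5.48
φ = (4.700 − 5.48/2) / 4 = 0.49 in/h.

φ ≈ 0.49 in/h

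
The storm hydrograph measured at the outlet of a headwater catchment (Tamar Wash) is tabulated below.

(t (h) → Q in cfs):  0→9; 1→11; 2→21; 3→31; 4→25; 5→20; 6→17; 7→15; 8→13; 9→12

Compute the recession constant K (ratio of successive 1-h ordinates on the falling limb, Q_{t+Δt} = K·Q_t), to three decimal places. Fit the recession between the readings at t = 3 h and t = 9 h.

Using the recession-limb readings at t = 3 h and t = 9 h: Q falls from 31 to 12 cfs over 6 intervals.
K = (Q₂/Q₁)^(1/6) = (12/31)^(1/6) = 0.854.

K ≈ 0.854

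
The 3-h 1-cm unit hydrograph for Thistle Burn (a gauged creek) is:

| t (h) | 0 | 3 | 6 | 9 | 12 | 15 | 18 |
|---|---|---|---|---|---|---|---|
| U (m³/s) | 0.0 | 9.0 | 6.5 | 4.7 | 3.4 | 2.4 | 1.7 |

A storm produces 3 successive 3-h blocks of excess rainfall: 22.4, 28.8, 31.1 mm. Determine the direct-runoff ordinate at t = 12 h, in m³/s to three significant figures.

Q ≈ 41.4 m³/s

By discrete convolution, Q_j = Σ (P_i / 10 mm) · U_{j−i}.
At t = 12 h (j=4): Q = (22.4/10)·3.4 + (28.8/10)·4.7 + (31.1/10)·6.5 = 41.4 m³/s.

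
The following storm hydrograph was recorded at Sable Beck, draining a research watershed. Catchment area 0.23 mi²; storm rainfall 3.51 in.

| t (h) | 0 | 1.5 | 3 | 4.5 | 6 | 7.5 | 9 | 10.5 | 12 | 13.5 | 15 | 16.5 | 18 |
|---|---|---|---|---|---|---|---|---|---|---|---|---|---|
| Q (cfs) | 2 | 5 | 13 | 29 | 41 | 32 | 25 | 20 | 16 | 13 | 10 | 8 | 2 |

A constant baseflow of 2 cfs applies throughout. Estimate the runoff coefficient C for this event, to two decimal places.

ΣQ_DR = 190.0 cfs; V = ΣQ_DR·Δt = 1.026 × 10^6 ft³.
Runoff depth d = V / A = 1.920 in.
C = d / P = 1.920 / 3.51 = 0.55.

C ≈ 0.55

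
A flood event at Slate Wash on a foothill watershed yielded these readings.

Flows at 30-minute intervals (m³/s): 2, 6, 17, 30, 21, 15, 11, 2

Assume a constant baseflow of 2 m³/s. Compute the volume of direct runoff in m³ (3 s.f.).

Direct-runoff ordinates (Q − Q_b): 0.0, 4.0, 15.0, 28.0, 19.0, 13.0, 9.0, 0.0 m³/s.
ΣQ_DR = 88.00 m³/s.
With Δt = 0.5 h = 1800 s, V = ΣQ_DR · Δt = 88.00 × 1800 = 1.58 × 10^5 m³.

V ≈ 1.58 × 10^5 m³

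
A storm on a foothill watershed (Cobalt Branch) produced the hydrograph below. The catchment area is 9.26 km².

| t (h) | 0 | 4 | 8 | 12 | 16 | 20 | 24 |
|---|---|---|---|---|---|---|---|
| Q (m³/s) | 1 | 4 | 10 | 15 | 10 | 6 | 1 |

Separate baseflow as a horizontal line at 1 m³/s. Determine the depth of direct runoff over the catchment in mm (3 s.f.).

Direct runoff: 0.0, 3.0, 9.0, 14.0, 9.0, 5.0, 0.0 m³/s; ΣQ_DR = 40.00 m³/s.
V = ΣQ_DR · Δt = 40.00 × 14400 s = 5.760 × 10^5 m³.
Over A = 9.26 km², depth = V / A = 62.2 mm.

d ≈ 62.2 mm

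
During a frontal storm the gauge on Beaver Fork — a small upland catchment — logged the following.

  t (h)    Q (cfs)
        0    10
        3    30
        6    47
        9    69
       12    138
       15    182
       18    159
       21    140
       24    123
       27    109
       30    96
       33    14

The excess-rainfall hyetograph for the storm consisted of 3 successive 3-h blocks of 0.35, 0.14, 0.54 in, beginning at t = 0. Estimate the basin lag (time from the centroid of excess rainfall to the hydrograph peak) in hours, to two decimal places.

Centroid of excess rainfall: t_c = Σ P_i·t̄_i / ΣP_i = 5.0534 h (block centres at 1.5, 4.5, 7.5 h).
Hydrograph peak occurs at t = 15 h, so basin lag t_L = 15 − 5.0534 = 9.95 h.

t_L ≈ 9.95 h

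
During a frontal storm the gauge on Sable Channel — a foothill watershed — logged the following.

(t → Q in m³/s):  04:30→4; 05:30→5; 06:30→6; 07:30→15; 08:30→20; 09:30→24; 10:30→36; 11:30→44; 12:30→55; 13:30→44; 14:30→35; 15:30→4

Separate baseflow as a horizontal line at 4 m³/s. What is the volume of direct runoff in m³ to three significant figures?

Direct-runoff ordinates (Q − Q_b): 0.0, 1.0, 2.0, 11.0, 16.0, 20.0, 32.0, 40.0, 51.0, 40.0, 31.0, 0.0 m³/s.
ΣQ_DR = 244.0 m³/s.
With Δt = 1 h = 3600 s, V = ΣQ_DR · Δt = 244.0 × 3600 = 8.78 × 10^5 m³.

V ≈ 8.78 × 10^5 m³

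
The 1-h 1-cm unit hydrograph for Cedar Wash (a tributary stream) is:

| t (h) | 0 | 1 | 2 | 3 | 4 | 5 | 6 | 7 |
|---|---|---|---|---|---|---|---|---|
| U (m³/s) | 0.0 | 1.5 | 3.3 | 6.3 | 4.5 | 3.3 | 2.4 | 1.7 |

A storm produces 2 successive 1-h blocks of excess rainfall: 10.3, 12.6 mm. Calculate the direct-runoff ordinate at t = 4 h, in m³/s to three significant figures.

By discrete convolution, Q_j = Σ (P_i / 10 mm) · U_{j−i}.
At t = 4 h (j=4): Q = (10.3/10)·4.5 + (12.6/10)·6.3 = 12.6 m³/s.

Q ≈ 12.6 m³/s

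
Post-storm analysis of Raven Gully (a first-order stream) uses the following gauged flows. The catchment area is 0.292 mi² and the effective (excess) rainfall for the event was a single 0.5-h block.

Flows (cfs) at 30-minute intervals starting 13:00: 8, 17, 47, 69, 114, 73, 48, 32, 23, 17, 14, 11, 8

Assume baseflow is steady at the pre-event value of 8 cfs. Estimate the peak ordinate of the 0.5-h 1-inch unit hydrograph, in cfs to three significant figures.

Direct runoff: 0.0, 9.0, 39.0, 61.0, 106.0, 65.0, 40.0, 24.0, 15.0, 9.0, 6.0, 3.0, 0.0 cfs; ΣQ_DR = 377.0 cfs, peak = 106.0 cfs.
Runoff depth d = ΣQ_DR·Δt / A = 377.0 × 1800 / (0.292 mi²) = 1.000 in.
The 1-inch UH is the DRH scaled by (1 in)/d, so U_p = 106.0 × 1/1.000 = 106 cfs.

U_p ≈ 106 cfs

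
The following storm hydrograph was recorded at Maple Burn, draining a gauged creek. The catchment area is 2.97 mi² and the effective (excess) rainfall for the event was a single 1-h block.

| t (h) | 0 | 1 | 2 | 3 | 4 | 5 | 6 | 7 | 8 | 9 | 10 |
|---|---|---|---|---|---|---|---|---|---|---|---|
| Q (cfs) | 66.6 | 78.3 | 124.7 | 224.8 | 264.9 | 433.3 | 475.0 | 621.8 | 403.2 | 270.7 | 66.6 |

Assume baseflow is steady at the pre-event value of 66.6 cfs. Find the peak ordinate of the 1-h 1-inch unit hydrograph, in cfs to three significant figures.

Direct runoff: 0.0, 11.7, 58.1, 158.2, 198.3, 366.7, 408.4, 555.2, 336.6, 204.1, 0.0 cfs; ΣQ_DR = 2297 cfs, peak = 555.2 cfs.
Runoff depth d = ΣQ_DR·Δt / A = 2297 × 3600 / (2.97 mi²) = 1.199 in.
The 1-inch UH is the DRH scaled by (1 in)/d, so U_p = 555.2 × 1/1.199 = 463 cfs.

U_p ≈ 463 cfs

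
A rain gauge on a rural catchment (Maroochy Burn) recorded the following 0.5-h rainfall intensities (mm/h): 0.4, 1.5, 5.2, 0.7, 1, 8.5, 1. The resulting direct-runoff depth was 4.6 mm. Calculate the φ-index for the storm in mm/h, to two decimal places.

Only the 2 blocks with intensity above φ contribute runoff: 5.2, 8.5 mm/h.
Σ(I−φ)·Δt = d  ⇒  (5.2+8.5 − 2φ)·0.5 = 4.6
φ = (13.70 − 4.6/0.5) / 2 = 2.25 mm/h.

φ ≈ 2.25 mm/h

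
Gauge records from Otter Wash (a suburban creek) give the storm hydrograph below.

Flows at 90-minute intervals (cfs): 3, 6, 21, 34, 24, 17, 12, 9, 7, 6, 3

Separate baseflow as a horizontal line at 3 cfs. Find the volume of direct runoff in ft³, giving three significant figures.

V ≈ 5.89 × 10^5 ft³

Direct-runoff ordinates (Q − Q_b): 0.0, 3.0, 18.0, 31.0, 21.0, 14.0, 9.0, 6.0, 4.0, 3.0, 0.0 cfs.
ΣQ_DR = 109.0 cfs.
With Δt = 1.5 h = 5400 s, V = ΣQ_DR · Δt = 109.0 × 5400 = 5.89 × 10^5 ft³.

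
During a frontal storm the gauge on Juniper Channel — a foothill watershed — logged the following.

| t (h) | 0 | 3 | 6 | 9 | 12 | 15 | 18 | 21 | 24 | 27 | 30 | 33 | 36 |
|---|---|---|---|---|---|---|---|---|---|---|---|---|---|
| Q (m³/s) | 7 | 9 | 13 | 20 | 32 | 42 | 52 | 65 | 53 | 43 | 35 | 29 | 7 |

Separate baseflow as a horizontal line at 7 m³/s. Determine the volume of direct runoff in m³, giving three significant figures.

V ≈ 3.41 × 10^6 m³

Direct-runoff ordinates (Q − Q_b): 0.0, 2.0, 6.0, 13.0, 25.0, 35.0, 45.0, 58.0, 46.0, 36.0, 28.0, 22.0, 0.0 m³/s.
ΣQ_DR = 316.0 m³/s.
With Δt = 3 h = 10800 s, V = ΣQ_DR · Δt = 316.0 × 10800 = 3.41 × 10^6 m³.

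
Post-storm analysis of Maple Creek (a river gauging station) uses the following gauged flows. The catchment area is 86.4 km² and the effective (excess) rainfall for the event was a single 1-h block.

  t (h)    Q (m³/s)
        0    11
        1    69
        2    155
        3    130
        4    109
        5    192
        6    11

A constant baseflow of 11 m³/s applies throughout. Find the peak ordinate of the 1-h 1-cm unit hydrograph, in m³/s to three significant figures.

Direct runoff: 0.0, 58.0, 144.0, 119.0, 98.0, 181.0, 0.0 m³/s; ΣQ_DR = 600.0 m³/s, peak = 181.0 m³/s.
Runoff depth d = ΣQ_DR·Δt / A = 600.0 × 3600 / (86.4 km²) = 25.00 mm.
The 1-cm UH is the DRH scaled by (10 mm)/d, so U_p = 181.0 × 10/25.00 = 72.4 m³/s.

U_p ≈ 72.4 m³/s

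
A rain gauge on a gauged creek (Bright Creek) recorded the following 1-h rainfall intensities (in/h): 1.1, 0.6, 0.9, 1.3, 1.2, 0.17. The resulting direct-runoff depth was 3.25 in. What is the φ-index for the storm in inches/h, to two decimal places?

φ ≈ 0.37 in/h

Only the 5 blocks with intensity above φ contribute runoff: 1.1, 0.6, 0.9, 1.3, 1.2 in/h.
Σ(I−φ)·Δt = d  ⇒  (1.1+0.6+0.9+1.3+1.2 − 5φ)·1 = 3.25
φ = (5.100 − 3.25/1) / 5 = 0.37 in/h.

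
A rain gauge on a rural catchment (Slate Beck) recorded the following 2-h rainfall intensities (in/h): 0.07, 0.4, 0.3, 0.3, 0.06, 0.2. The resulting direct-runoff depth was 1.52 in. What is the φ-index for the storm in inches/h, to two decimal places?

φ ≈ 0.11 in/h

Only the 4 blocks with intensity above φ contribute runoff: 0.4, 0.3, 0.3, 0.2 in/h.
Σ(I−φ)·Δt = d  ⇒  (0.4+0.3+0.3+0.2 − 4φ)·2 = 1.52
φ = (1.200 − 1.52/2) / 4 = 0.11 in/h.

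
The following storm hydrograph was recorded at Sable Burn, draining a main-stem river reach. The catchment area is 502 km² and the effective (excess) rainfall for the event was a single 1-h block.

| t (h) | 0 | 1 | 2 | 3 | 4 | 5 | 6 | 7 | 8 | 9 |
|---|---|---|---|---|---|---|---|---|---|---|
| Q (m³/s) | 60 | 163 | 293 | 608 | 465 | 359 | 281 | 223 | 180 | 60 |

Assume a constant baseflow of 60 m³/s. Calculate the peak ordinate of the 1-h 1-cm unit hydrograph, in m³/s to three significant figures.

Direct runoff: 0.0, 103.0, 233.0, 548.0, 405.0, 299.0, 221.0, 163.0, 120.0, 0.0 m³/s; ΣQ_DR = 2092 m³/s, peak = 548.0 m³/s.
Runoff depth d = ΣQ_DR·Δt / A = 2092 × 3600 / (502 km²) = 15.00 mm.
The 1-cm UH is the DRH scaled by (10 mm)/d, so U_p = 548.0 × 10/15.00 = 365 m³/s.

U_p ≈ 365 m³/s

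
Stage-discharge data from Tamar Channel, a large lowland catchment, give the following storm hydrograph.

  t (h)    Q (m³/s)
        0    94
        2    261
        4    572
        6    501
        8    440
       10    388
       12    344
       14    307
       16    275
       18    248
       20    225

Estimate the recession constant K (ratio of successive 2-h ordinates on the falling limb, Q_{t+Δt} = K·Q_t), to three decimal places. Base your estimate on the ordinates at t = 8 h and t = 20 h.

Using the recession-limb readings at t = 8 h and t = 20 h: Q falls from 440 to 225 m³/s over 6 intervals.
K = (Q₂/Q₁)^(1/6) = (225/440)^(1/6) = 0.894.

K ≈ 0.894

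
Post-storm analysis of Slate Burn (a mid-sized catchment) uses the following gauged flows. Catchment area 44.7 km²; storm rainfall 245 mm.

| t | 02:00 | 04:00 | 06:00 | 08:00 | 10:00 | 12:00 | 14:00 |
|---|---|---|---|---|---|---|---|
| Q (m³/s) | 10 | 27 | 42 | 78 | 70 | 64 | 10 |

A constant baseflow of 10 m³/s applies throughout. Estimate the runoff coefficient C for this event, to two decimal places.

C ≈ 0.15

ΣQ_DR = 231.0 m³/s; V = ΣQ_DR·Δt = 1.663 × 10^6 m³.
Runoff depth d = V / A = 37.21 mm.
C = d / P = 37.21 / 245 = 0.15.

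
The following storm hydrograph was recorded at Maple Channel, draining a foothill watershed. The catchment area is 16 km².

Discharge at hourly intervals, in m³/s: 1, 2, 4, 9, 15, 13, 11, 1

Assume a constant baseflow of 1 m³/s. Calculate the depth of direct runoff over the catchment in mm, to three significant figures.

Direct runoff: 0.0, 1.0, 3.0, 8.0, 14.0, 12.0, 10.0, 0.0 m³/s; ΣQ_DR = 48.00 m³/s.
V = ΣQ_DR · Δt = 48.00 × 3600 s = 1.728 × 10^5 m³.
Over A = 16 km², depth = V / A = 10.8 mm.

d ≈ 10.8 mm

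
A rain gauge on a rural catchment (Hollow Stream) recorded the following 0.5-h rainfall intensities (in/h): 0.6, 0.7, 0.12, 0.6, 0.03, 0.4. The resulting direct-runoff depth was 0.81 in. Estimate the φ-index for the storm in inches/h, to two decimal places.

φ ≈ 0.17 in/h

Only the 4 blocks with intensity above φ contribute runoff: 0.6, 0.7, 0.6, 0.4 in/h.
Σ(I−φ)·Δt = d  ⇒  (0.6+0.7+0.6+0.4 − 4φ)·0.5 = 0.81
φ = (2.300 − 0.81/0.5) / 4 = 0.17 in/h.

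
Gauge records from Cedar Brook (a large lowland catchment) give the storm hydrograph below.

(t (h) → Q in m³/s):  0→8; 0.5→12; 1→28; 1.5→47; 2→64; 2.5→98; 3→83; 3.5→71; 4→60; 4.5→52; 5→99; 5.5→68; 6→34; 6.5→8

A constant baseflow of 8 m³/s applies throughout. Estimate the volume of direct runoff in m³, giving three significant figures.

Direct-runoff ordinates (Q − Q_b): 0.0, 4.0, 20.0, 39.0, 56.0, 90.0, 75.0, 63.0, 52.0, 44.0, 91.0, 60.0, 26.0, 0.0 m³/s.
ΣQ_DR = 620.0 m³/s.
With Δt = 0.5 h = 1800 s, V = ΣQ_DR · Δt = 620.0 × 1800 = 1.12 × 10^6 m³.

V ≈ 1.12 × 10^6 m³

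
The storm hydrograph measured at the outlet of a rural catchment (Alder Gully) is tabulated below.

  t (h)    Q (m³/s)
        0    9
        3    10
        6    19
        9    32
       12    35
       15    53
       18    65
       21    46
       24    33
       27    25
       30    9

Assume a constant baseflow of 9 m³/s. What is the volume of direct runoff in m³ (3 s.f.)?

Direct-runoff ordinates (Q − Q_b): 0.0, 1.0, 10.0, 23.0, 26.0, 44.0, 56.0, 37.0, 24.0, 16.0, 0.0 m³/s.
ΣQ_DR = 237.0 m³/s.
With Δt = 3 h = 10800 s, V = ΣQ_DR · Δt = 237.0 × 10800 = 2.56 × 10^6 m³.

V ≈ 2.56 × 10^6 m³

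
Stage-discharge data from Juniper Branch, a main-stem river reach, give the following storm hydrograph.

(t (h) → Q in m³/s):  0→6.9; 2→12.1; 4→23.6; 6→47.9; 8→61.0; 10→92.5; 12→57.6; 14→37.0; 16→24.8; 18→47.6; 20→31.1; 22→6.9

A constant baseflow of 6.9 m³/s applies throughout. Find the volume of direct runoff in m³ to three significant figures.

Direct-runoff ordinates (Q − Q_b): 0.0, 5.2, 16.7, 41.0, 54.1, 85.6, 50.7, 30.1, 17.9, 40.7, 24.2, 0.0 m³/s.
ΣQ_DR = 366.2 m³/s.
With Δt = 2 h = 7200 s, V = ΣQ_DR · Δt = 366.2 × 7200 = 2.64 × 10^6 m³.

V ≈ 2.64 × 10^6 m³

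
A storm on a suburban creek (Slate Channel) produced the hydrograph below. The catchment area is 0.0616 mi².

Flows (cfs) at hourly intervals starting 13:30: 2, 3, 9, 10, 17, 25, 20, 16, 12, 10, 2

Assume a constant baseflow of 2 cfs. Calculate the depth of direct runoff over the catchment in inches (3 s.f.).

Direct runoff: 0.0, 1.0, 7.0, 8.0, 15.0, 23.0, 18.0, 14.0, 10.0, 8.0, 0.0 cfs; ΣQ_DR = 104.0 cfs.
V = ΣQ_DR · Δt = 104.0 × 3600 s = 3.744 × 10^5 ft³.
Over A = 0.0616 mi², depth = V / A = 2.62 in.

d ≈ 2.62 in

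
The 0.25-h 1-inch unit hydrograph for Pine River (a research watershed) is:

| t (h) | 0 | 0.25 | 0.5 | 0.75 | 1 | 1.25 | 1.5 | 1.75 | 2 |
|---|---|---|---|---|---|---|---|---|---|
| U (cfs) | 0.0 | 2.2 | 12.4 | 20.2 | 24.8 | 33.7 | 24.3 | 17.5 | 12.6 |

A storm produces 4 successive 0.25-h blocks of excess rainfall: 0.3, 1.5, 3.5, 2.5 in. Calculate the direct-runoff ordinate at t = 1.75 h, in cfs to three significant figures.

By discrete convolution, Q_j = Σ (P_i / 1 in) · U_{j−i}.
At t = 1.75 h (j=7): Q = (0.3/1)·17.5 + (1.5/1)·24.3 + (3.5/1)·33.7 + (2.5/1)·24.8 = 222 cfs.

Q ≈ 222 cfs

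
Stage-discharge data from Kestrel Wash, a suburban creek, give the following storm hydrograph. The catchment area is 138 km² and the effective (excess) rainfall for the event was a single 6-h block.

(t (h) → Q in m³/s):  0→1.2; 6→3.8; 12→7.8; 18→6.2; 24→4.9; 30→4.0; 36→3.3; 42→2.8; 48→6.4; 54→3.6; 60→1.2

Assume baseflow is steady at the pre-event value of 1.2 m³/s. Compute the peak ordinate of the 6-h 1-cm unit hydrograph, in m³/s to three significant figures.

Direct runoff: 0.0, 2.6, 6.6, 5.0, 3.7, 2.8, 2.1, 1.6, 5.2, 2.4, 0.0 m³/s; ΣQ_DR = 32.00 m³/s, peak = 6.6 m³/s.
Runoff depth d = ΣQ_DR·Δt / A = 32.00 × 21600 / (138 km²) = 5.009 mm.
The 1-cm UH is the DRH scaled by (10 mm)/d, so U_p = 6.6 × 10/5.009 = 13.2 m³/s.

U_p ≈ 13.2 m³/s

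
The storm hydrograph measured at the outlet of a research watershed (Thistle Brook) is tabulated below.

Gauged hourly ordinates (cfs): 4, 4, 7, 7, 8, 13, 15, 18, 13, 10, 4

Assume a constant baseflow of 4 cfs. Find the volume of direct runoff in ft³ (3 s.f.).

Direct-runoff ordinates (Q − Q_b): 0.0, 0.0, 3.0, 3.0, 4.0, 9.0, 11.0, 14.0, 9.0, 6.0, 0.0 cfs.
ΣQ_DR = 59.00 cfs.
With Δt = 1 h = 3600 s, V = ΣQ_DR · Δt = 59.00 × 3600 = 2.12 × 10^5 ft³.

V ≈ 2.12 × 10^5 ft³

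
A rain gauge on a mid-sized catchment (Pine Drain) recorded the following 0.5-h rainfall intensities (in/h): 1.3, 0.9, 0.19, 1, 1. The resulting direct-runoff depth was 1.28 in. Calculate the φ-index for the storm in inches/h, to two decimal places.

φ ≈ 0.41 in/h

Only the 4 blocks with intensity above φ contribute runoff: 1.3, 0.9, 1, 1 in/h.
Σ(I−φ)·Δt = d  ⇒  (1.3+0.9+1+1 − 4φ)·0.5 = 1.28
φ = (4.200 − 1.28/0.5) / 4 = 0.41 in/h.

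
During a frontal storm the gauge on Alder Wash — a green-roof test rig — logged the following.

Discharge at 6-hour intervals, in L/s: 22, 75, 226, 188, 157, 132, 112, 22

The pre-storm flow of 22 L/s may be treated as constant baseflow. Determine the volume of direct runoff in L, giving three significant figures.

V ≈ 1.64 × 10^7 L

Direct-runoff ordinates (Q − Q_b): 0.0, 53.0, 204.0, 166.0, 135.0, 110.0, 90.0, 0.0 L/s.
ΣQ_DR = 758.0 L/s.
With Δt = 6 h = 21600 s, V = ΣQ_DR · Δt = 758.0 × 21600 = 1.64 × 10^7 L.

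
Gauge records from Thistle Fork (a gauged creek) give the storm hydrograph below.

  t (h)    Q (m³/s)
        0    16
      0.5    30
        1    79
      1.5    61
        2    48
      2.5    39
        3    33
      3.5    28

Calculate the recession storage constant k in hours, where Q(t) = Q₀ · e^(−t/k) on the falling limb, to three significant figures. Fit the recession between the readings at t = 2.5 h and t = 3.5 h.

k ≈ 3.02 h

On the falling limb, Q drops from 39 to 28 m³/s between t = 2.5 h and t = 3.5 h (Δt = 1 h).
k = −Δt / ln(Q₂/Q₁) = −1 / ln(28/39) = 3.02 h.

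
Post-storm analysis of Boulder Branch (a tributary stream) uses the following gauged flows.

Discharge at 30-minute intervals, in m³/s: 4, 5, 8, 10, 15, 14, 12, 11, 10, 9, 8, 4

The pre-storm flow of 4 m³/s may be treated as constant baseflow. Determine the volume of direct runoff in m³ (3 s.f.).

V ≈ 1.12 × 10^5 m³

Direct-runoff ordinates (Q − Q_b): 0.0, 1.0, 4.0, 6.0, 11.0, 10.0, 8.0, 7.0, 6.0, 5.0, 4.0, 0.0 m³/s.
ΣQ_DR = 62.00 m³/s.
With Δt = 0.5 h = 1800 s, V = ΣQ_DR · Δt = 62.00 × 1800 = 1.12 × 10^5 m³.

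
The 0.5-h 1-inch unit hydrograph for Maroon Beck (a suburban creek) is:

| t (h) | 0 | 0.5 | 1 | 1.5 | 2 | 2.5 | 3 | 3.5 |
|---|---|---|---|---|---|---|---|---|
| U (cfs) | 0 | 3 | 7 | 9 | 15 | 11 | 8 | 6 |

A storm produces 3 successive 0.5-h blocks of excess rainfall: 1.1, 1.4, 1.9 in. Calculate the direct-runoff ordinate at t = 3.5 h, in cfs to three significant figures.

By discrete convolution, Q_j = Σ (P_i / 1 in) · U_{j−i}.
At t = 3.5 h (j=7): Q = (1.1/1)·6 + (1.4/1)·8 + (1.9/1)·11 = 38.7 cfs.

Q ≈ 38.7 cfs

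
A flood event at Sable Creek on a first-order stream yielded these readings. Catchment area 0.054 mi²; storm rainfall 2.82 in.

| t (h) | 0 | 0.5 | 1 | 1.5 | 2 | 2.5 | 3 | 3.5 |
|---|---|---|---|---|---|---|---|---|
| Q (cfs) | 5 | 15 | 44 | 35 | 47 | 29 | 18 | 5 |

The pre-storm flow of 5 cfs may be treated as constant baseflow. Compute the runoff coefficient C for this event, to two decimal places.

C ≈ 0.80

ΣQ_DR = 158.0 cfs; V = ΣQ_DR·Δt = 2.844 × 10^5 ft³.
Runoff depth d = V / A = 2.267 in.
C = d / P = 2.267 / 2.82 = 0.80.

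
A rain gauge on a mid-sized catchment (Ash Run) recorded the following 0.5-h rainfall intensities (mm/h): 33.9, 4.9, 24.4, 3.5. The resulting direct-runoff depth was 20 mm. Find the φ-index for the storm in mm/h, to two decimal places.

φ ≈ 9.15 mm/h

Only the 2 blocks with intensity above φ contribute runoff: 33.9, 24.4 mm/h.
Σ(I−φ)·Δt = d  ⇒  (33.9+24.4 − 2φ)·0.5 = 20
φ = (58.30 − 20/0.5) / 2 = 9.15 mm/h.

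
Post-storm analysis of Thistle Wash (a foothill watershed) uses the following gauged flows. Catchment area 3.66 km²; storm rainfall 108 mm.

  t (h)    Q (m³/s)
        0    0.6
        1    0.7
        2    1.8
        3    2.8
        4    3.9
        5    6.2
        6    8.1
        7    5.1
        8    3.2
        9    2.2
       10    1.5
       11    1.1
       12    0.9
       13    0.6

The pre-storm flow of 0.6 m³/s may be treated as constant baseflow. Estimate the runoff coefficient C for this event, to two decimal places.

ΣQ_DR = 30.30 m³/s; V = ΣQ_DR·Δt = 1.091 × 10^5 m³.
Runoff depth d = V / A = 29.80 mm.
C = d / P = 29.80 / 108 = 0.28.

C ≈ 0.28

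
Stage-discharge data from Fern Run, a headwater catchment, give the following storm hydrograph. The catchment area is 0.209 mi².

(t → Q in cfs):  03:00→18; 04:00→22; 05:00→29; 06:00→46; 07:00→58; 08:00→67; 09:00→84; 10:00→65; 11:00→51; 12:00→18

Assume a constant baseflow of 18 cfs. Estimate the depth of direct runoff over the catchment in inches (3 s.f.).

Direct runoff: 0.0, 4.0, 11.0, 28.0, 40.0, 49.0, 66.0, 47.0, 33.0, 0.0 cfs; ΣQ_DR = 278.0 cfs.
V = ΣQ_DR · Δt = 278.0 × 3600 s = 1.001 × 10^6 ft³.
Over A = 0.209 mi², depth = V / A = 2.06 in.

d ≈ 2.06 in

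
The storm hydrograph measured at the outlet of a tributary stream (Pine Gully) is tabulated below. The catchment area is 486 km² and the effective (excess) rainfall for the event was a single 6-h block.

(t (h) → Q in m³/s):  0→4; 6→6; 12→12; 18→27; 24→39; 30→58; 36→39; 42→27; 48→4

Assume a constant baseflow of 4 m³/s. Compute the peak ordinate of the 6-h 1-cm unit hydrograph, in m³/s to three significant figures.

Direct runoff: 0.0, 2.0, 8.0, 23.0, 35.0, 54.0, 35.0, 23.0, 0.0 m³/s; ΣQ_DR = 180.0 m³/s, peak = 54.0 m³/s.
Runoff depth d = ΣQ_DR·Δt / A = 180.0 × 21600 / (486 km²) = 8.000 mm.
The 1-cm UH is the DRH scaled by (10 mm)/d, so U_p = 54.0 × 10/8.000 = 67.5 m³/s.

U_p ≈ 67.5 m³/s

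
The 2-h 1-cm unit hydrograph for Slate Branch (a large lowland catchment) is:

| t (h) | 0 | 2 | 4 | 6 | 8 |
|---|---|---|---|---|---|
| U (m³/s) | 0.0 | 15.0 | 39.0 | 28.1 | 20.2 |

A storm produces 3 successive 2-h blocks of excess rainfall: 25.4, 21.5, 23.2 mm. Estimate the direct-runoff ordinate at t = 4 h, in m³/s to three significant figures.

Q ≈ 131 m³/s

By discrete convolution, Q_j = Σ (P_i / 10 mm) · U_{j−i}.
At t = 4 h (j=2): Q = (25.4/10)·39.0 + (21.5/10)·15.0 + (23.2/10)·0.0 = 131 m³/s.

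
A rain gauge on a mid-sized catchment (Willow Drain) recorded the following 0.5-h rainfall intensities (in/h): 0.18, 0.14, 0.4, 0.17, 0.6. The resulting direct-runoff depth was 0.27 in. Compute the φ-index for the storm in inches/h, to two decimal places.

φ ≈ 0.23 in/h

Only the 2 blocks with intensity above φ contribute runoff: 0.4, 0.6 in/h.
Σ(I−φ)·Δt = d  ⇒  (0.4+0.6 − 2φ)·0.5 = 0.27
φ = (1.000 − 0.27/0.5) / 2 = 0.23 in/h.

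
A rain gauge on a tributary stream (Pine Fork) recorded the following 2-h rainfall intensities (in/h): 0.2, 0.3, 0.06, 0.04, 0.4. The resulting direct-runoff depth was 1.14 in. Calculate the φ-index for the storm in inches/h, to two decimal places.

φ ≈ 0.11 in/h

Only the 3 blocks with intensity above φ contribute runoff: 0.2, 0.3, 0.4 in/h.
Σ(I−φ)·Δt = d  ⇒  (0.2+0.3+0.4 − 3φ)·2 = 1.14
φ = (0.9000 − 1.14/2) / 3 = 0.11 in/h.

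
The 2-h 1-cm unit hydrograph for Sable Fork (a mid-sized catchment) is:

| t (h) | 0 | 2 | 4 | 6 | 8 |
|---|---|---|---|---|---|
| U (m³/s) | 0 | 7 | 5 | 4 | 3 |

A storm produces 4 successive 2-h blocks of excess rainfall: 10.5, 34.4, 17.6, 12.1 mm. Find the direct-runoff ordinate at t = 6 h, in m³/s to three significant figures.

Q ≈ 33.7 m³/s

By discrete convolution, Q_j = Σ (P_i / 10 mm) · U_{j−i}.
At t = 6 h (j=3): Q = (10.5/10)·4 + (34.4/10)·5 + (17.6/10)·7 + (12.1/10)·0 = 33.7 m³/s.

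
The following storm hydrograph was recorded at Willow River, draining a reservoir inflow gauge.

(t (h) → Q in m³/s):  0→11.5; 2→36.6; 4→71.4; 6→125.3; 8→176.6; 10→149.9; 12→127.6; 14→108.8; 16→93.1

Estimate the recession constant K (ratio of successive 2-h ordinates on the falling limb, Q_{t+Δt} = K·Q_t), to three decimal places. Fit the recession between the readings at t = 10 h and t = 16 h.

K ≈ 0.853

Using the recession-limb readings at t = 10 h and t = 16 h: Q falls from 149.9 to 93.1 m³/s over 3 intervals.
K = (Q₂/Q₁)^(1/3) = (93.1/149.9)^(1/3) = 0.853.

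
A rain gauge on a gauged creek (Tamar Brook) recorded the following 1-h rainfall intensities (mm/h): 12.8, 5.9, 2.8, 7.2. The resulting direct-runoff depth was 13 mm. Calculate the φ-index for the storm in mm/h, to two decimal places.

Only the 3 blocks with intensity above φ contribute runoff: 12.8, 5.9, 7.2 mm/h.
Σ(I−φ)·Δt = d  ⇒  (12.8+5.9+7.2 − 3φ)·1 = 13
φ = (25.90 − 13/1) / 3 = 4.30 mm/h.

φ ≈ 4.30 mm/h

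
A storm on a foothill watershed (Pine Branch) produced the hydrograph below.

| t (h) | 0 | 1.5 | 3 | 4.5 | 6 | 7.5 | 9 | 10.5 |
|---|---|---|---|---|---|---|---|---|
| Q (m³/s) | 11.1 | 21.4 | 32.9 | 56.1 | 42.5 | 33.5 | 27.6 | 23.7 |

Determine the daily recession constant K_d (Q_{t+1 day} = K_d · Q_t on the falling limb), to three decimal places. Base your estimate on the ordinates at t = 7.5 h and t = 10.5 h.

Between t = 7.5 h and t = 10.5 h the flow falls from 33.5 to 23.7 m³/s over 2×1.5 h = 3 h.
Per-interval ratio K = (23.7/33.5)^(1/2) = 0.8411; K_d = K^(24/1.5) = 0.063.

K_d ≈ 0.063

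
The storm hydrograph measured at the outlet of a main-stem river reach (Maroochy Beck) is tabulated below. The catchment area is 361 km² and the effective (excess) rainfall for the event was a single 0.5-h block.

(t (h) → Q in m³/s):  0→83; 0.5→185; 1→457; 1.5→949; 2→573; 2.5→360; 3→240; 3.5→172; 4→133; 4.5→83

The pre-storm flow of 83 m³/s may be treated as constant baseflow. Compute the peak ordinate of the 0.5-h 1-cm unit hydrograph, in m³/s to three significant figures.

U_p ≈ 722 m³/s

Direct runoff: 0.0, 102.0, 374.0, 866.0, 490.0, 277.0, 157.0, 89.0, 50.0, 0.0 m³/s; ΣQ_DR = 2405 m³/s, peak = 866.0 m³/s.
Runoff depth d = ΣQ_DR·Δt / A = 2405 × 1800 / (361 km²) = 11.99 mm.
The 1-cm UH is the DRH scaled by (10 mm)/d, so U_p = 866.0 × 10/11.99 = 722 m³/s.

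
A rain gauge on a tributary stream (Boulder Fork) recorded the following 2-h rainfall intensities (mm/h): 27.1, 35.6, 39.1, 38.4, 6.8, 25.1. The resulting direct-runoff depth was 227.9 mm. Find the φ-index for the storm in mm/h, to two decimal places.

φ ≈ 10.27 mm/h

Only the 5 blocks with intensity above φ contribute runoff: 27.1, 35.6, 39.1, 38.4, 25.1 mm/h.
Σ(I−φ)·Δt = d  ⇒  (27.1+35.6+39.1+38.4+25.1 − 5φ)·2 = 227.9
φ = (165.3 − 227.9/2) / 5 = 10.27 mm/h.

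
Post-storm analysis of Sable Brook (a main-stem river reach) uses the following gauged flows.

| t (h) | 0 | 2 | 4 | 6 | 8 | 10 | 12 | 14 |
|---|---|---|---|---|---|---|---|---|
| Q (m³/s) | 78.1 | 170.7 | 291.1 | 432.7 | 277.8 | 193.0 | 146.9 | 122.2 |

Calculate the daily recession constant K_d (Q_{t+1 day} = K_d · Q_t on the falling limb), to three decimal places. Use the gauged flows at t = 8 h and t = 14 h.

Between t = 8 h and t = 14 h the flow falls from 277.8 to 122.2 m³/s over 3×2 h = 6 h.
Per-interval ratio K = (122.2/277.8)^(1/3) = 0.7605; K_d = K^(24/2) = 0.037.

K_d ≈ 0.037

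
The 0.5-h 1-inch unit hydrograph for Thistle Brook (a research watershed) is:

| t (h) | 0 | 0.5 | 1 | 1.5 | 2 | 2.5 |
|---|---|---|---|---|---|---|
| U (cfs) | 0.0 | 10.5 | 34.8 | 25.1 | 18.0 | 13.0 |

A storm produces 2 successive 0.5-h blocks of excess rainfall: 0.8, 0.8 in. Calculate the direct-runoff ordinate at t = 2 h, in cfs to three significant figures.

Q ≈ 34.5 cfs

By discrete convolution, Q_j = Σ (P_i / 1 in) · U_{j−i}.
At t = 2 h (j=4): Q = (0.8/1)·18.0 + (0.8/1)·25.1 = 34.5 cfs.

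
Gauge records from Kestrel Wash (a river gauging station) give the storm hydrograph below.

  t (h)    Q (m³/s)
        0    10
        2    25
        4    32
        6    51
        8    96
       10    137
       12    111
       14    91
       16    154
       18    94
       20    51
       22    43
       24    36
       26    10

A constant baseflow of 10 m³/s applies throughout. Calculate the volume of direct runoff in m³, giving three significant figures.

V ≈ 5.77 × 10^6 m³

Direct-runoff ordinates (Q − Q_b): 0.0, 15.0, 22.0, 41.0, 86.0, 127.0, 101.0, 81.0, 144.0, 84.0, 41.0, 33.0, 26.0, 0.0 m³/s.
ΣQ_DR = 801.0 m³/s.
With Δt = 2 h = 7200 s, V = ΣQ_DR · Δt = 801.0 × 7200 = 5.77 × 10^6 m³.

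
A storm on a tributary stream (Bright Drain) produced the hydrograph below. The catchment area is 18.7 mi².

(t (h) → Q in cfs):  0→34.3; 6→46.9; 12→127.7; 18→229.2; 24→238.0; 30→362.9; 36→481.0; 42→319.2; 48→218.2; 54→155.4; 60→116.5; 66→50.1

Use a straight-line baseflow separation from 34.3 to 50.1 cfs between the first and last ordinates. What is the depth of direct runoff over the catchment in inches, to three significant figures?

Direct runoff: 0.00, 11.16, 90.53, 190.59, 197.95, 321.42, 438.08, 274.85, 172.41, 108.17, 67.84, 0.00 cfs; ΣQ_DR = 1873 cfs.
V = ΣQ_DR · Δt = 1873 × 21600 s = 4.046 × 10^7 ft³.
Over A = 18.7 mi², depth = V / A = 0.931 in.

d ≈ 0.931 in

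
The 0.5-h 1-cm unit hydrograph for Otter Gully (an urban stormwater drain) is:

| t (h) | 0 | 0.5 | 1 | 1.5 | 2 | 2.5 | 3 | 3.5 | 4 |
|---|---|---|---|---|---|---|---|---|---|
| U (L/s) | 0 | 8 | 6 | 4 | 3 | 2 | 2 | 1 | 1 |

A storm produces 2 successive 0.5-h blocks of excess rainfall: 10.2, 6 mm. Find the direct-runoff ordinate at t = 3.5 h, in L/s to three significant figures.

Q ≈ 2.22 L/s

By discrete convolution, Q_j = Σ (P_i / 10 mm) · U_{j−i}.
At t = 3.5 h (j=7): Q = (10.2/10)·1 + (6/10)·2 = 2.22 L/s.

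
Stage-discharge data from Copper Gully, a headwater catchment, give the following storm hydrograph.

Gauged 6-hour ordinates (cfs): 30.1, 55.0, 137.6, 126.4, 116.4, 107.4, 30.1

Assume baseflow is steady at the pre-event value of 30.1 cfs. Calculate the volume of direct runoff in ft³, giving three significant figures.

Direct-runoff ordinates (Q − Q_b): 0.0, 24.9, 107.5, 96.3, 86.3, 77.3, 0.0 cfs.
ΣQ_DR = 392.3 cfs.
With Δt = 6 h = 21600 s, V = ΣQ_DR · Δt = 392.3 × 21600 = 8.47 × 10^6 ft³.

V ≈ 8.47 × 10^6 ft³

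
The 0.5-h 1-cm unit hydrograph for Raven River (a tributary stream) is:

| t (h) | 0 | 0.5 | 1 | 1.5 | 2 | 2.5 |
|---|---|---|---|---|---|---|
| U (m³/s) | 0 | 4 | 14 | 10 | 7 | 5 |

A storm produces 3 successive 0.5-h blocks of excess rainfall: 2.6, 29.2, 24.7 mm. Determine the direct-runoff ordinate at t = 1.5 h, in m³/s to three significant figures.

By discrete convolution, Q_j = Σ (P_i / 10 mm) · U_{j−i}.
At t = 1.5 h (j=3): Q = (2.6/10)·10 + (29.2/10)·14 + (24.7/10)·4 = 53.4 m³/s.

Q ≈ 53.4 m³/s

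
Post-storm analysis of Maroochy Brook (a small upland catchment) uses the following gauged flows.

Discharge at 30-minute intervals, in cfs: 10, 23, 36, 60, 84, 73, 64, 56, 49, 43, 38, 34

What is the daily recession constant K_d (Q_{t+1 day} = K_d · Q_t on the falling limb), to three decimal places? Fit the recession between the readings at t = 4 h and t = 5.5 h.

K_d ≈ 0.003

Between t = 4 h and t = 5.5 h the flow falls from 49 to 34 cfs over 3×0.5 h = 1.5 h.
Per-interval ratio K = (34/49)^(1/3) = 0.8853; K_d = K^(24/0.5) = 0.003.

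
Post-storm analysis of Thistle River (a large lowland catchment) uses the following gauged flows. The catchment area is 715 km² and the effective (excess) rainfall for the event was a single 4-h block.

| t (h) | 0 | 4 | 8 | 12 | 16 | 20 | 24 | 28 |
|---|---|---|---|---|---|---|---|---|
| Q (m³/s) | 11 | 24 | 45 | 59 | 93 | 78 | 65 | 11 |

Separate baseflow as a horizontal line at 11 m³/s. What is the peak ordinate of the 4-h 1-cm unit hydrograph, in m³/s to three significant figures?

Direct runoff: 0.0, 13.0, 34.0, 48.0, 82.0, 67.0, 54.0, 0.0 m³/s; ΣQ_DR = 298.0 m³/s, peak = 82.0 m³/s.
Runoff depth d = ΣQ_DR·Δt / A = 298.0 × 14400 / (715 km²) = 6.002 mm.
The 1-cm UH is the DRH scaled by (10 mm)/d, so U_p = 82.0 × 10/6.002 = 137 m³/s.

U_p ≈ 137 m³/s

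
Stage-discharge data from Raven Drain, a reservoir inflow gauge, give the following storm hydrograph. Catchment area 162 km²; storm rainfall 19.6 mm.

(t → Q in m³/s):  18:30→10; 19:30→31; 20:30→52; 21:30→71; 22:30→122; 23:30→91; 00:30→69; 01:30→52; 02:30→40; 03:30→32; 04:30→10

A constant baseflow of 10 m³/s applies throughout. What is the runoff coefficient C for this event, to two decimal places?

ΣQ_DR = 470.0 m³/s; V = ΣQ_DR·Δt = 1.692 × 10^6 m³.
Runoff depth d = V / A = 10.44 mm.
C = d / P = 10.44 / 19.6 = 0.53.

C ≈ 0.53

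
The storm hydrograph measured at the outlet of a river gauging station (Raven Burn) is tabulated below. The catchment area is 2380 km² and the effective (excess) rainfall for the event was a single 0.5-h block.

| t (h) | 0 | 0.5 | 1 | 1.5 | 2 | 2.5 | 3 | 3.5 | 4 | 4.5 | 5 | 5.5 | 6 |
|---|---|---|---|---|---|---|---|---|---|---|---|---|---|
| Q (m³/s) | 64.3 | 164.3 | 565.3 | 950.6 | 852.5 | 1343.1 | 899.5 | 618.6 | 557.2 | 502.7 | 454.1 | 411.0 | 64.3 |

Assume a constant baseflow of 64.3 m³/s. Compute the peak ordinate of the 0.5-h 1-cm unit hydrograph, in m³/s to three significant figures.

U_p ≈ 2560 m³/s

Direct runoff: 0.0, 100.0, 501.0, 886.3, 788.2, 1278.8, 835.2, 554.3, 492.9, 438.4, 389.8, 346.7, 0.0 m³/s; ΣQ_DR = 6612 m³/s, peak = 1278.8 m³/s.
Runoff depth d = ΣQ_DR·Δt / A = 6612 × 1800 / (2380 km²) = 5.000 mm.
The 1-cm UH is the DRH scaled by (10 mm)/d, so U_p = 1278.8 × 10/5.000 = 2560 m³/s.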